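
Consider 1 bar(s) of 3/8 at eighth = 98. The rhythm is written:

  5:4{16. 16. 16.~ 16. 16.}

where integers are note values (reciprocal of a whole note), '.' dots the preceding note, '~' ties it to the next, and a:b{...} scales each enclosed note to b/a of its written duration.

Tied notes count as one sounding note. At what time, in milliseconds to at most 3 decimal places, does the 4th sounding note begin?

1. 0.0ms @ 0 + 367.347ms (3/5)
2. 367.347ms @ 3/5 + 367.347ms (3/5)
3. 734.694ms @ 6/5 + 734.694ms (6/5)
4. 1469.388ms @ 12/5 + 367.347ms (3/5)

note 4 onset = 12/5b = 1469.388ms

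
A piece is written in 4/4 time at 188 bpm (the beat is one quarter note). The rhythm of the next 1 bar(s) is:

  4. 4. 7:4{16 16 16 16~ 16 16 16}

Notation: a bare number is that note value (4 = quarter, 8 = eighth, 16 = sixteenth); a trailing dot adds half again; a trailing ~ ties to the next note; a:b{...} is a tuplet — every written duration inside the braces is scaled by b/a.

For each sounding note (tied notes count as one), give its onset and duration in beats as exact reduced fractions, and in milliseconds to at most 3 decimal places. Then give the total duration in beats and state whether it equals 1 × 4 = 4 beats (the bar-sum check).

1) 0.0ms=0b +478.723ms=3/2b
2) 478.723ms=3/2b +478.723ms=3/2b
3) 957.447ms=3b +45.593ms=1/7b
4) 1003.04ms=22/7b +45.593ms=1/7b
5) 1048.632ms=23/7b +45.593ms=1/7b
6) 1094.225ms=24/7b +91.185ms=2/7b
7) 1185.41ms=26/7b +45.593ms=1/7b
8) 1231.003ms=27/7b +45.593ms=1/7b
Σ=4b of 4 (188bpm 4/4) — PASS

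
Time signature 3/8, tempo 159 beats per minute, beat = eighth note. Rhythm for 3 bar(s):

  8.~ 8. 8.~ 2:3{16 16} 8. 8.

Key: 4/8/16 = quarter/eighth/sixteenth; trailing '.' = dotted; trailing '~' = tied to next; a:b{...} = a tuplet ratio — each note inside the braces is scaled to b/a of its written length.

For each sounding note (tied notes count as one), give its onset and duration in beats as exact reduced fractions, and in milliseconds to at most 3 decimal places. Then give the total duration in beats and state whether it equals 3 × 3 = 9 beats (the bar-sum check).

1) 0.0ms=0b +1132.075ms=3b
2) 1132.075ms=3b +849.057ms=9/4b
3) 1981.132ms=21/4b +283.019ms=3/4b
4) 2264.151ms=6b +566.038ms=3/2b
5) 2830.189ms=15/2b +566.038ms=3/2b
Σ=9b of 9 (159bpm 3/8) — PASS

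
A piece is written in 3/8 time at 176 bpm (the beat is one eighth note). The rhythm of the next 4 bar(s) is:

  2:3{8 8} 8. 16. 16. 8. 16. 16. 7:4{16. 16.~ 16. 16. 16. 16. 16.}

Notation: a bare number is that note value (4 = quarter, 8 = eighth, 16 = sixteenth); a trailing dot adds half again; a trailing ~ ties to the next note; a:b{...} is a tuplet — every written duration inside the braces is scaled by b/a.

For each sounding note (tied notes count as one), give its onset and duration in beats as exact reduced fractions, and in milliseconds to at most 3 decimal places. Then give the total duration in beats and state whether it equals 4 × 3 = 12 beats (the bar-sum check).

1) 0.0ms=0b +511.364ms=3/2b
2) 511.364ms=3/2b +511.364ms=3/2b
3) 1022.727ms=3b +511.364ms=3/2b
4) 1534.091ms=9/2b +255.682ms=3/4b
5) 1789.773ms=21/4b +255.682ms=3/4b
6) 2045.455ms=6b +511.364ms=3/2b
7) 2556.818ms=15/2b +255.682ms=3/4b
8) 2812.5ms=33/4b +255.682ms=3/4b
9) 3068.182ms=9b +146.104ms=3/7b
10) 3214.286ms=66/7b +292.208ms=6/7b
11) 3506.494ms=72/7b +146.104ms=3/7b
12) 3652.597ms=75/7b +146.104ms=3/7b
13) 3798.701ms=78/7b +146.104ms=3/7b
14) 3944.805ms=81/7b +146.104ms=3/7b
Σ=12b of 12 (176bpm 3/8) — PASS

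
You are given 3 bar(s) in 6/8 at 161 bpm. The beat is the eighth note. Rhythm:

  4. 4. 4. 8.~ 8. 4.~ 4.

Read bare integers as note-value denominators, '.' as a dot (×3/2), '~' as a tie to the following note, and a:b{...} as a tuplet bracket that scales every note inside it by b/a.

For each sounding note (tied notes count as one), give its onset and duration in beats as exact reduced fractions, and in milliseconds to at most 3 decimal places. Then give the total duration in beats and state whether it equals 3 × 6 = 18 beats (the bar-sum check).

1) 0.0ms=0b +1118.012ms=3b
2) 1118.012ms=3b +1118.012ms=3b
3) 2236.025ms=6b +1118.012ms=3b
4) 3354.037ms=9b +1118.012ms=3b
5) 4472.05ms=12b +2236.025ms=6b
Σ=18b of 18 (161bpm 6/8) — PASS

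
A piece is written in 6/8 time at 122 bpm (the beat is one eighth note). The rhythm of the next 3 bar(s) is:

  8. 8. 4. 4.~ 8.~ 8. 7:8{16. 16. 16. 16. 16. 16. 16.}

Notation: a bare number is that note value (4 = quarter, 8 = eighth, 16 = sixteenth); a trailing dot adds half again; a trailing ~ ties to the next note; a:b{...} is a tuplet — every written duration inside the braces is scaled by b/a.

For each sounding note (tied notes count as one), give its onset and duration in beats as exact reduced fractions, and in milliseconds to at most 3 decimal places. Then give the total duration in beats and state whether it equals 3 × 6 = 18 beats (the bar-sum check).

1) 0.0ms=0b +737.705ms=3/2b
2) 737.705ms=3/2b +737.705ms=3/2b
3) 1475.41ms=3b +1475.41ms=3b
4) 2950.82ms=6b +2950.82ms=6b
5) 5901.639ms=12b +421.546ms=6/7b
6) 6323.185ms=90/7b +421.546ms=6/7b
7) 6744.731ms=96/7b +421.546ms=6/7b
8) 7166.276ms=102/7b +421.546ms=6/7b
9) 7587.822ms=108/7b +421.546ms=6/7b
10) 8009.368ms=114/7b +421.546ms=6/7b
11) 8430.913ms=120/7b +421.546ms=6/7b
Σ=18b of 18 (122bpm 6/8) — PASS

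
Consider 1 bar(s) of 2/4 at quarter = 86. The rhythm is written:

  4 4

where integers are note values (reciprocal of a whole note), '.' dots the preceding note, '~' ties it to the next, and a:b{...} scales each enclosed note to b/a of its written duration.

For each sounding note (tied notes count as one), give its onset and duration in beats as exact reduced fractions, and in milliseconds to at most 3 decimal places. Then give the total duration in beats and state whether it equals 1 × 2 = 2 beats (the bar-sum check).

1) 0.0ms=0b +697.674ms=1b
2) 697.674ms=1b +697.674ms=1b
Σ=2b of 2 (86bpm 2/4) — PASS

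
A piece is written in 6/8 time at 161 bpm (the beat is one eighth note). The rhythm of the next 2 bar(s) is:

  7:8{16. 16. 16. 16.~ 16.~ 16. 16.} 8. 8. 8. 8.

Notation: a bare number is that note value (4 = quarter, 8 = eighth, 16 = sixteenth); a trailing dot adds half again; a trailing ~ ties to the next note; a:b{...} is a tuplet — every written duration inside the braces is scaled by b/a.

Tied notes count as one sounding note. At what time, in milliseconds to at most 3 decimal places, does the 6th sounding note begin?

1. 0.0ms @ 0 + 319.432ms (6/7)
2. 319.432ms @ 6/7 + 319.432ms (6/7)
3. 638.864ms @ 12/7 + 319.432ms (6/7)
4. 958.296ms @ 18/7 + 958.296ms (18/7)
5. 1916.593ms @ 36/7 + 319.432ms (6/7)
6. 2236.025ms @ 6 + 559.006ms (3/2)
7. 2795.031ms @ 15/2 + 559.006ms (3/2)
8. 3354.037ms @ 9 + 559.006ms (3/2)
9. 3913.043ms @ 21/2 + 559.006ms (3/2)

note 6 onset = 6b = 2236.025ms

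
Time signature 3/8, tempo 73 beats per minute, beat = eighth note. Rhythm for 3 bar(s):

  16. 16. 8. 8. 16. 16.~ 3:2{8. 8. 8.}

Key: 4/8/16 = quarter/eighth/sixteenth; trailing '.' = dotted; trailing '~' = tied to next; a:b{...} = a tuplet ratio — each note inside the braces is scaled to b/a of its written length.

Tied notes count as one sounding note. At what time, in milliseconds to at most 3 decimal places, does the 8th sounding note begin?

note 8 onset = 8b = 6575.342ms

1. 0.0ms @ 0 + 616.438ms (3/4)
2. 616.438ms @ 3/4 + 616.438ms (3/4)
3. 1232.877ms @ 3/2 + 1232.877ms (3/2)
4. 2465.753ms @ 3 + 1232.877ms (3/2)
5. 3698.63ms @ 9/2 + 616.438ms (3/4)
6. 4315.068ms @ 21/4 + 1438.356ms (7/4)
7. 5753.425ms @ 7 + 821.918ms (1)
8. 6575.342ms @ 8 + 821.918ms (1)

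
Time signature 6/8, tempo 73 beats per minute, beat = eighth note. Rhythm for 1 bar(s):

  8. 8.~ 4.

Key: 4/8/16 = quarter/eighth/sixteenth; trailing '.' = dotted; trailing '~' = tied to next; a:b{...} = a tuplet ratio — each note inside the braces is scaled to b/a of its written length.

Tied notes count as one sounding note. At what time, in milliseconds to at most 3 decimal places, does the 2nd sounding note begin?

note 2 onset = 3/2b = 1232.877ms

1. 0.0ms @ 0 + 1232.877ms (3/2)
2. 1232.877ms @ 3/2 + 3698.63ms (9/2)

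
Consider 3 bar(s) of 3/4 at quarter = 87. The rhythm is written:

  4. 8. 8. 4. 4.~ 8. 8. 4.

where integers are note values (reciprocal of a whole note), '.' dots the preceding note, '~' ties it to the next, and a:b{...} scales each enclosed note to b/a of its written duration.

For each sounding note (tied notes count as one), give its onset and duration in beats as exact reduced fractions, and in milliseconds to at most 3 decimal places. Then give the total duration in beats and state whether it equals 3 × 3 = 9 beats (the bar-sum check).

1) 0.0ms=0b +1034.483ms=3/2b
2) 1034.483ms=3/2b +517.241ms=3/4b
3) 1551.724ms=9/4b +517.241ms=3/4b
4) 2068.966ms=3b +1034.483ms=3/2b
5) 3103.448ms=9/2b +1551.724ms=9/4b
6) 4655.172ms=27/4b +517.241ms=3/4b
7) 5172.414ms=15/2b +1034.483ms=3/2b
Σ=9b of 9 (87bpm 3/4) — PASS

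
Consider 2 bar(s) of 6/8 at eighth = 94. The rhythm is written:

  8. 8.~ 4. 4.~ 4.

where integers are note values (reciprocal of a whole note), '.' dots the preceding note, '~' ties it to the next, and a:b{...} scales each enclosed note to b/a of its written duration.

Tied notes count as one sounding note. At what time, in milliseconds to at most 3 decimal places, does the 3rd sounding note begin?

1. 0.0ms @ 0 + 957.447ms (3/2)
2. 957.447ms @ 3/2 + 2872.34ms (9/2)
3. 3829.787ms @ 6 + 3829.787ms (6)

note 3 onset = 6b = 3829.787ms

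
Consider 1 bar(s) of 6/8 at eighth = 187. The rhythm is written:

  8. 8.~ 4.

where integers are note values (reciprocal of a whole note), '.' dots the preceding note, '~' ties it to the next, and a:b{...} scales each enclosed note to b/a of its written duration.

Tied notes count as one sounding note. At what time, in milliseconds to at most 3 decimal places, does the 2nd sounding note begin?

note 2 onset = 3/2b = 481.283ms

1. 0.0ms @ 0 + 481.283ms (3/2)
2. 481.283ms @ 3/2 + 1443.85ms (9/2)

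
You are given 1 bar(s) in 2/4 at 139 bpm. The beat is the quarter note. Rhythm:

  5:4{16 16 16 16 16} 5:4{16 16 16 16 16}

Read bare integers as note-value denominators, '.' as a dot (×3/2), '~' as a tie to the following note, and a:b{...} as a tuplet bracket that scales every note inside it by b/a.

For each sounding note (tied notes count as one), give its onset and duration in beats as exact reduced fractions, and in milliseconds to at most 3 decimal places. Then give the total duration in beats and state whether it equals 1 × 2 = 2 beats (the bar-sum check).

1) 0.0ms=0b +86.331ms=1/5b
2) 86.331ms=1/5b +86.331ms=1/5b
3) 172.662ms=2/5b +86.331ms=1/5b
4) 258.993ms=3/5b +86.331ms=1/5b
5) 345.324ms=4/5b +86.331ms=1/5b
6) 431.655ms=1b +86.331ms=1/5b
7) 517.986ms=6/5b +86.331ms=1/5b
8) 604.317ms=7/5b +86.331ms=1/5b
9) 690.647ms=8/5b +86.331ms=1/5b
10) 776.978ms=9/5b +86.331ms=1/5b
Σ=2b of 2 (139bpm 2/4) — PASS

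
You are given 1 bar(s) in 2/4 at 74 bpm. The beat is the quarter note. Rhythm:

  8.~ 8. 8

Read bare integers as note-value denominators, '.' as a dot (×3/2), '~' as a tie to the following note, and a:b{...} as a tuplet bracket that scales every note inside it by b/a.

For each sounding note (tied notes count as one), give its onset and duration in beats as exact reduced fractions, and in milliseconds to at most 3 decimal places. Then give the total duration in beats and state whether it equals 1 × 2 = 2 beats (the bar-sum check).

1) 0.0ms=0b +1216.216ms=3/2b
2) 1216.216ms=3/2b +405.405ms=1/2b
Σ=2b of 2 (74bpm 2/4) — PASS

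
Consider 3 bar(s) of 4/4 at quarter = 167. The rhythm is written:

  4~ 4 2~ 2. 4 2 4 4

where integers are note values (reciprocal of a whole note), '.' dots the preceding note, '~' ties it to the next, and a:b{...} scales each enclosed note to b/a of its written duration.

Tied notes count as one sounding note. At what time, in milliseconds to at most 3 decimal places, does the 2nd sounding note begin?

note 2 onset = 2b = 718.563ms

1. 0.0ms @ 0 + 718.563ms (2)
2. 718.563ms @ 2 + 1796.407ms (5)
3. 2514.97ms @ 7 + 359.281ms (1)
4. 2874.251ms @ 8 + 718.563ms (2)
5. 3592.814ms @ 10 + 359.281ms (1)
6. 3952.096ms @ 11 + 359.281ms (1)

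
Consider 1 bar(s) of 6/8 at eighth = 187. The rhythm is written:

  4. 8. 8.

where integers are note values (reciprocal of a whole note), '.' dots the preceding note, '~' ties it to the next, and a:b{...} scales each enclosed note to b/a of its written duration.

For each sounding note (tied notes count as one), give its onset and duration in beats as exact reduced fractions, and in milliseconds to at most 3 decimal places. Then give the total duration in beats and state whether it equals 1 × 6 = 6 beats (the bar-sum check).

1) 0.0ms=0b +962.567ms=3b
2) 962.567ms=3b +481.283ms=3/2b
3) 1443.85ms=9/2b +481.283ms=3/2b
Σ=6b of 6 (187bpm 6/8) — PASS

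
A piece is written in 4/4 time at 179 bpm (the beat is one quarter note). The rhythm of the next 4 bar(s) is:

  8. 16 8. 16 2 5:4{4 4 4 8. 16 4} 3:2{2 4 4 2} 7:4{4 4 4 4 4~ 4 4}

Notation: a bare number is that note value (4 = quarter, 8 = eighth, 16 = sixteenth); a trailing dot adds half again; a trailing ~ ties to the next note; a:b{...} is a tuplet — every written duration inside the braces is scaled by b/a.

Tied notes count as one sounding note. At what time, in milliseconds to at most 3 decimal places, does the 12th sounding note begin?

note 12 onset = 8b = 2681.564ms

1. 0.0ms @ 0 + 251.397ms (3/4)
2. 251.397ms @ 3/4 + 83.799ms (1/4)
3. 335.196ms @ 1 + 251.397ms (3/4)
4. 586.592ms @ 7/4 + 83.799ms (1/4)
5. 670.391ms @ 2 + 670.391ms (2)
6. 1340.782ms @ 4 + 268.156ms (4/5)
7. 1608.939ms @ 24/5 + 268.156ms (4/5)
8. 1877.095ms @ 28/5 + 268.156ms (4/5)
9. 2145.251ms @ 32/5 + 201.117ms (3/5)
10. 2346.369ms @ 7 + 67.039ms (1/5)
11. 2413.408ms @ 36/5 + 268.156ms (4/5)
12. 2681.564ms @ 8 + 446.927ms (4/3)
13. 3128.492ms @ 28/3 + 223.464ms (2/3)
14. 3351.955ms @ 10 + 223.464ms (2/3)
15. 3575.419ms @ 32/3 + 446.927ms (4/3)
16. 4022.346ms @ 12 + 191.54ms (4/7)
17. 4213.887ms @ 88/7 + 191.54ms (4/7)
18. 4405.427ms @ 92/7 + 191.54ms (4/7)
19. 4596.967ms @ 96/7 + 191.54ms (4/7)
20. 4788.508ms @ 100/7 + 383.081ms (8/7)
21. 5171.588ms @ 108/7 + 191.54ms (4/7)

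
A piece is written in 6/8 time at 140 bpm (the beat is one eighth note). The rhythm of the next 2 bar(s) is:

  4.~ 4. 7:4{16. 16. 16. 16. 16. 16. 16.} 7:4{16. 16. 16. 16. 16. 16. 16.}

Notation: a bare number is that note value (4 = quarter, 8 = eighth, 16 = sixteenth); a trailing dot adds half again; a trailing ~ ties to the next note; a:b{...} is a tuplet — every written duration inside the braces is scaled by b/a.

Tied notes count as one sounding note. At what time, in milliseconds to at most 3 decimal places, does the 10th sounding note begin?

1. 0.0ms @ 0 + 2571.429ms (6)
2. 2571.429ms @ 6 + 183.673ms (3/7)
3. 2755.102ms @ 45/7 + 183.673ms (3/7)
4. 2938.776ms @ 48/7 + 183.673ms (3/7)
5. 3122.449ms @ 51/7 + 183.673ms (3/7)
6. 3306.122ms @ 54/7 + 183.673ms (3/7)
7. 3489.796ms @ 57/7 + 183.673ms (3/7)
8. 3673.469ms @ 60/7 + 183.673ms (3/7)
9. 3857.143ms @ 9 + 183.673ms (3/7)
10. 4040.816ms @ 66/7 + 183.673ms (3/7)
11. 4224.49ms @ 69/7 + 183.673ms (3/7)
12. 4408.163ms @ 72/7 + 183.673ms (3/7)
13. 4591.837ms @ 75/7 + 183.673ms (3/7)
14. 4775.51ms @ 78/7 + 183.673ms (3/7)
15. 4959.184ms @ 81/7 + 183.673ms (3/7)

note 10 onset = 66/7b = 4040.816ms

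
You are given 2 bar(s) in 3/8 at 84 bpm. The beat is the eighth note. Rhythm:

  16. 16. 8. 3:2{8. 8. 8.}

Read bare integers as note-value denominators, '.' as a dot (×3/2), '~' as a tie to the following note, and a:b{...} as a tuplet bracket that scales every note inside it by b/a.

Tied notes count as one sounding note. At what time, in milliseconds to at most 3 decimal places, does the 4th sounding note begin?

note 4 onset = 3b = 2142.857ms

1. 0.0ms @ 0 + 535.714ms (3/4)
2. 535.714ms @ 3/4 + 535.714ms (3/4)
3. 1071.429ms @ 3/2 + 1071.429ms (3/2)
4. 2142.857ms @ 3 + 714.286ms (1)
5. 2857.143ms @ 4 + 714.286ms (1)
6. 3571.429ms @ 5 + 714.286ms (1)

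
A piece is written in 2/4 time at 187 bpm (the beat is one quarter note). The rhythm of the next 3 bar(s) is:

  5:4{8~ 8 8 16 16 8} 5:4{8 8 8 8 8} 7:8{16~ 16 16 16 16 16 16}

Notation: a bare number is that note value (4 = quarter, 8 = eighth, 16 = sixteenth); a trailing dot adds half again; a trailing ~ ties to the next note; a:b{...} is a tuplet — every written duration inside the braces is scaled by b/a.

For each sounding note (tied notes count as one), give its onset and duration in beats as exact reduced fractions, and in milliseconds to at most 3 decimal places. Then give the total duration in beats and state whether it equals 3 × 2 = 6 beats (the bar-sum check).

1) 0.0ms=0b +256.684ms=4/5b
2) 256.684ms=4/5b +128.342ms=2/5b
3) 385.027ms=6/5b +64.171ms=1/5b
4) 449.198ms=7/5b +64.171ms=1/5b
5) 513.369ms=8/5b +128.342ms=2/5b
6) 641.711ms=2b +128.342ms=2/5b
7) 770.053ms=12/5b +128.342ms=2/5b
8) 898.396ms=14/5b +128.342ms=2/5b
9) 1026.738ms=16/5b +128.342ms=2/5b
10) 1155.08ms=18/5b +128.342ms=2/5b
11) 1283.422ms=4b +183.346ms=4/7b
12) 1466.769ms=32/7b +91.673ms=2/7b
13) 1558.442ms=34/7b +91.673ms=2/7b
14) 1650.115ms=36/7b +91.673ms=2/7b
15) 1741.788ms=38/7b +91.673ms=2/7b
16) 1833.461ms=40/7b +91.673ms=2/7b
Σ=6b of 6 (187bpm 2/4) — PASS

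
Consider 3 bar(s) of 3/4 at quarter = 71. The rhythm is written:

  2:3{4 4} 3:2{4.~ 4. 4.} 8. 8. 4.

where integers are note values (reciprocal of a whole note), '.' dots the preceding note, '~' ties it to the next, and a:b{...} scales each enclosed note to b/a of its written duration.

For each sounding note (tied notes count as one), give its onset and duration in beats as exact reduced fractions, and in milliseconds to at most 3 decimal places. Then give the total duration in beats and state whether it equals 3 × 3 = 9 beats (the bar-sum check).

1) 0.0ms=0b +1267.606ms=3/2b
2) 1267.606ms=3/2b +1267.606ms=3/2b
3) 2535.211ms=3b +1690.141ms=2b
4) 4225.352ms=5b +845.07ms=1b
5) 5070.423ms=6b +633.803ms=3/4b
6) 5704.225ms=27/4b +633.803ms=3/4b
7) 6338.028ms=15/2b +1267.606ms=3/2b
Σ=9b of 9 (71bpm 3/4) — PASS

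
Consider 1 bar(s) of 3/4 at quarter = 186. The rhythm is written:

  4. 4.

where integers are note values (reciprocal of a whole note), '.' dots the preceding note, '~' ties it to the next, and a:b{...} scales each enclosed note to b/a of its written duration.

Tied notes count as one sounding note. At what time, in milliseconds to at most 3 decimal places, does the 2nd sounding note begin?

note 2 onset = 3/2b = 483.871ms

1. 0.0ms @ 0 + 483.871ms (3/2)
2. 483.871ms @ 3/2 + 483.871ms (3/2)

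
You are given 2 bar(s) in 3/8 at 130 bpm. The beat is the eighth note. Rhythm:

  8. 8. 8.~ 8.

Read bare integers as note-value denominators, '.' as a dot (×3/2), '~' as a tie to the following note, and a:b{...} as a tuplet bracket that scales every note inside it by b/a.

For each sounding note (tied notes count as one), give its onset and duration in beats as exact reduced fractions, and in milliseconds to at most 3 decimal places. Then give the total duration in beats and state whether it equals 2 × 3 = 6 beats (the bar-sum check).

1) 0.0ms=0b +692.308ms=3/2b
2) 692.308ms=3/2b +692.308ms=3/2b
3) 1384.615ms=3b +1384.615ms=3b
Σ=6b of 6 (130bpm 3/8) — PASS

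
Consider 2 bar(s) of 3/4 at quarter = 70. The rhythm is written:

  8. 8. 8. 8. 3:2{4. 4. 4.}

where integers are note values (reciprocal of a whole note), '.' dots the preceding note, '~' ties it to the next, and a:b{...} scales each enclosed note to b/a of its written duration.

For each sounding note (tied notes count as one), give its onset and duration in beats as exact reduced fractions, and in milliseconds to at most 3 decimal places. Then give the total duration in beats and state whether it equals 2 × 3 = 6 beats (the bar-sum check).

1) 0.0ms=0b +642.857ms=3/4b
2) 642.857ms=3/4b +642.857ms=3/4b
3) 1285.714ms=3/2b +642.857ms=3/4b
4) 1928.571ms=9/4b +642.857ms=3/4b
5) 2571.429ms=3b +857.143ms=1b
6) 3428.571ms=4b +857.143ms=1b
7) 4285.714ms=5b +857.143ms=1b
Σ=6b of 6 (70bpm 3/4) — PASS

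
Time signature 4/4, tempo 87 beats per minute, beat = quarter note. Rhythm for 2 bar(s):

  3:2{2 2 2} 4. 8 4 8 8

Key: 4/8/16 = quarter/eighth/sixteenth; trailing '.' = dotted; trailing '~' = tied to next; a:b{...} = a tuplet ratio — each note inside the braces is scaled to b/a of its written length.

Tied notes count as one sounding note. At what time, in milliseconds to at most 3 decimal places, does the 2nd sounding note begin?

1. 0.0ms @ 0 + 919.54ms (4/3)
2. 919.54ms @ 4/3 + 919.54ms (4/3)
3. 1839.08ms @ 8/3 + 919.54ms (4/3)
4. 2758.621ms @ 4 + 1034.483ms (3/2)
5. 3793.103ms @ 11/2 + 344.828ms (1/2)
6. 4137.931ms @ 6 + 689.655ms (1)
7. 4827.586ms @ 7 + 344.828ms (1/2)
8. 5172.414ms @ 15/2 + 344.828ms (1/2)

note 2 onset = 4/3b = 919.54ms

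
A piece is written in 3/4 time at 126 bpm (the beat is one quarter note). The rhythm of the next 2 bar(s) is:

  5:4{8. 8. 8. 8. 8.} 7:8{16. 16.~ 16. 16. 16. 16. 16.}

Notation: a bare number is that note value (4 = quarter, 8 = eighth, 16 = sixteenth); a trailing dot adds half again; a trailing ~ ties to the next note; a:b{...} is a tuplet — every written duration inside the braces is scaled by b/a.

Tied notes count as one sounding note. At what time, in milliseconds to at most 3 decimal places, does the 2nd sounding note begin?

1. 0.0ms @ 0 + 285.714ms (3/5)
2. 285.714ms @ 3/5 + 285.714ms (3/5)
3. 571.429ms @ 6/5 + 285.714ms (3/5)
4. 857.143ms @ 9/5 + 285.714ms (3/5)
5. 1142.857ms @ 12/5 + 285.714ms (3/5)
6. 1428.571ms @ 3 + 204.082ms (3/7)
7. 1632.653ms @ 24/7 + 408.163ms (6/7)
8. 2040.816ms @ 30/7 + 204.082ms (3/7)
9. 2244.898ms @ 33/7 + 204.082ms (3/7)
10. 2448.98ms @ 36/7 + 204.082ms (3/7)
11. 2653.061ms @ 39/7 + 204.082ms (3/7)

note 2 onset = 3/5b = 285.714ms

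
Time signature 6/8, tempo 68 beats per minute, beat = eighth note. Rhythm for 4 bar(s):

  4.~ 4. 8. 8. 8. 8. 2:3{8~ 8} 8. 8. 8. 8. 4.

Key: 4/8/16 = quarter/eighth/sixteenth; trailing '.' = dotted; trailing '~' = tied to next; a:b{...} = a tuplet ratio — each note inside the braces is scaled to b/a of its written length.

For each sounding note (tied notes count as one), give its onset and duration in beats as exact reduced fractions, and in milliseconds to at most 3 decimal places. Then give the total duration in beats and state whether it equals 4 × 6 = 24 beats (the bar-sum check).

1) 0.0ms=0b +5294.118ms=6b
2) 5294.118ms=6b +1323.529ms=3/2b
3) 6617.647ms=15/2b +1323.529ms=3/2b
4) 7941.176ms=9b +1323.529ms=3/2b
5) 9264.706ms=21/2b +1323.529ms=3/2b
6) 10588.235ms=12b +2647.059ms=3b
7) 13235.294ms=15b +1323.529ms=3/2b
8) 14558.824ms=33/2b +1323.529ms=3/2b
9) 15882.353ms=18b +1323.529ms=3/2b
10) 17205.882ms=39/2b +1323.529ms=3/2b
11) 18529.412ms=21b +2647.059ms=3b
Σ=24b of 24 (68bpm 6/8) — PASS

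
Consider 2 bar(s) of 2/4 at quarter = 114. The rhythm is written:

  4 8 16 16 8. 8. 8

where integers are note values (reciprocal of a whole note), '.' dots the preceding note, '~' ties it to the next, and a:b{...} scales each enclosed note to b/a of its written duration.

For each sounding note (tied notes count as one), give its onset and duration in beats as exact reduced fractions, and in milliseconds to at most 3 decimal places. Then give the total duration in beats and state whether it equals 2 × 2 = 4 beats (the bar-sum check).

1) 0.0ms=0b +526.316ms=1b
2) 526.316ms=1b +263.158ms=1/2b
3) 789.474ms=3/2b +131.579ms=1/4b
4) 921.053ms=7/4b +131.579ms=1/4b
5) 1052.632ms=2b +394.737ms=3/4b
6) 1447.368ms=11/4b +394.737ms=3/4b
7) 1842.105ms=7/2b +263.158ms=1/2b
Σ=4b of 4 (114bpm 2/4) — PASS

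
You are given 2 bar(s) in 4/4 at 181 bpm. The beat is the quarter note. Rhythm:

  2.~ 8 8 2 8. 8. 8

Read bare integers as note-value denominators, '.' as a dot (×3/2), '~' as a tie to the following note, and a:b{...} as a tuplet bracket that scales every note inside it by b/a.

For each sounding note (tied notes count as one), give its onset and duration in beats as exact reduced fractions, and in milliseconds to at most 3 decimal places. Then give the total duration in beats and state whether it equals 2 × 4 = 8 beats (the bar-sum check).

1) 0.0ms=0b +1160.221ms=7/2b
2) 1160.221ms=7/2b +165.746ms=1/2b
3) 1325.967ms=4b +662.983ms=2b
4) 1988.95ms=6b +248.619ms=3/4b
5) 2237.569ms=27/4b +248.619ms=3/4b
6) 2486.188ms=15/2b +165.746ms=1/2b
Σ=8b of 8 (181bpm 4/4) — PASS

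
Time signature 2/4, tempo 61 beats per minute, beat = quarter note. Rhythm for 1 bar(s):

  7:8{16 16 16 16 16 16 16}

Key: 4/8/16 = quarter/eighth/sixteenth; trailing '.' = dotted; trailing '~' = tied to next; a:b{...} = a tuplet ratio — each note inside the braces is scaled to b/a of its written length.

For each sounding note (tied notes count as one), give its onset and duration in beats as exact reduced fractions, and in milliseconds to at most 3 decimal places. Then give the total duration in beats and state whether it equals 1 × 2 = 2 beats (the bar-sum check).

1) 0.0ms=0b +281.03ms=2/7b
2) 281.03ms=2/7b +281.03ms=2/7b
3) 562.061ms=4/7b +281.03ms=2/7b
4) 843.091ms=6/7b +281.03ms=2/7b
5) 1124.122ms=8/7b +281.03ms=2/7b
6) 1405.152ms=10/7b +281.03ms=2/7b
7) 1686.183ms=12/7b +281.03ms=2/7b
Σ=2b of 2 (61bpm 2/4) — PASS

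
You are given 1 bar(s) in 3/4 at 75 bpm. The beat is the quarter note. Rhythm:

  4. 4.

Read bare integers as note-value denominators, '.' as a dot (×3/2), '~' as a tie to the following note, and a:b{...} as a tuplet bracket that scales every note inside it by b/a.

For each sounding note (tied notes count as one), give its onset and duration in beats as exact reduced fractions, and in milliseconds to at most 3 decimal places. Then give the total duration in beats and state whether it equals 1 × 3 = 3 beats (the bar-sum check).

1) 0.0ms=0b +1200.0ms=3/2b
2) 1200.0ms=3/2b +1200.0ms=3/2b
Σ=3b of 3 (75bpm 3/4) — PASS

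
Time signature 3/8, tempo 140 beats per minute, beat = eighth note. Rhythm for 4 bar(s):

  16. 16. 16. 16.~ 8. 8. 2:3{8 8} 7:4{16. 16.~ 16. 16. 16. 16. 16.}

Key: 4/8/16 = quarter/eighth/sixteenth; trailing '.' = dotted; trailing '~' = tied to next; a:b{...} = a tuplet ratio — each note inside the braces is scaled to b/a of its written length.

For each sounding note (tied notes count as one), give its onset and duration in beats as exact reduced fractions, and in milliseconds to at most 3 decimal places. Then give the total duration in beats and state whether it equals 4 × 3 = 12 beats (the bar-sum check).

1) 0.0ms=0b +321.429ms=3/4b
2) 321.429ms=3/4b +321.429ms=3/4b
3) 642.857ms=3/2b +321.429ms=3/4b
4) 964.286ms=9/4b +964.286ms=9/4b
5) 1928.571ms=9/2b +642.857ms=3/2b
6) 2571.429ms=6b +642.857ms=3/2b
7) 3214.286ms=15/2b +642.857ms=3/2b
8) 3857.143ms=9b +183.673ms=3/7b
9) 4040.816ms=66/7b +367.347ms=6/7b
10) 4408.163ms=72/7b +183.673ms=3/7b
11) 4591.837ms=75/7b +183.673ms=3/7b
12) 4775.51ms=78/7b +183.673ms=3/7b
13) 4959.184ms=81/7b +183.673ms=3/7b
Σ=12b of 12 (140bpm 3/8) — PASS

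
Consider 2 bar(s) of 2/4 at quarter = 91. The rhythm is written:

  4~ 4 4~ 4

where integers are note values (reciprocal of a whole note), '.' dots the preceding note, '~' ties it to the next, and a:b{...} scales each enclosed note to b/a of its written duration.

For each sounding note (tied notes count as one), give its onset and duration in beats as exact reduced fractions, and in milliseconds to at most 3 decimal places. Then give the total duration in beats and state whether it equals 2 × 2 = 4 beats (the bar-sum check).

1) 0.0ms=0b +1318.681ms=2b
2) 1318.681ms=2b +1318.681ms=2b
Σ=4b of 4 (91bpm 2/4) — PASS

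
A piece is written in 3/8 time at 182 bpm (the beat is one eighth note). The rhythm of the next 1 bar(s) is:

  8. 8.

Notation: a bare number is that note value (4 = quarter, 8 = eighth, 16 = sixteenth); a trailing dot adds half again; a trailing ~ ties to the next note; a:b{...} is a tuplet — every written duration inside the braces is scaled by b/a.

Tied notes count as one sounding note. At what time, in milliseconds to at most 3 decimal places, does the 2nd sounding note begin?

1. 0.0ms @ 0 + 494.505ms (3/2)
2. 494.505ms @ 3/2 + 494.505ms (3/2)

note 2 onset = 3/2b = 494.505ms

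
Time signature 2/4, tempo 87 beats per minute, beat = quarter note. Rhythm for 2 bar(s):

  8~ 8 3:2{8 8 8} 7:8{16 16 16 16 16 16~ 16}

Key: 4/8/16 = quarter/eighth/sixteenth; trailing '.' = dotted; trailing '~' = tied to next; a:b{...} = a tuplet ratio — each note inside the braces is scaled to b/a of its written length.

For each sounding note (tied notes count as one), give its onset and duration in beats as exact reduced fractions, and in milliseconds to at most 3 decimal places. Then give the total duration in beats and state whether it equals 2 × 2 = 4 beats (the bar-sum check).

1) 0.0ms=0b +689.655ms=1b
2) 689.655ms=1b +229.885ms=1/3b
3) 919.54ms=4/3b +229.885ms=1/3b
4) 1149.425ms=5/3b +229.885ms=1/3b
5) 1379.31ms=2b +197.044ms=2/7b
6) 1576.355ms=16/7b +197.044ms=2/7b
7) 1773.399ms=18/7b +197.044ms=2/7b
8) 1970.443ms=20/7b +197.044ms=2/7b
9) 2167.488ms=22/7b +197.044ms=2/7b
10) 2364.532ms=24/7b +394.089ms=4/7b
Σ=4b of 4 (87bpm 2/4) — PASS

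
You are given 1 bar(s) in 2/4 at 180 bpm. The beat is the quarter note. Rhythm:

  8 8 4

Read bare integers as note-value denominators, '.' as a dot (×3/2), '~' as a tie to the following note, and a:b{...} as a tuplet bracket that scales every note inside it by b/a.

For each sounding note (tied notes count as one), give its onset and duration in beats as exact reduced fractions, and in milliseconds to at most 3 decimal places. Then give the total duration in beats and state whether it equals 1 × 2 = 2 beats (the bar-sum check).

1) 0.0ms=0b +166.667ms=1/2b
2) 166.667ms=1/2b +166.667ms=1/2b
3) 333.333ms=1b +333.333ms=1b
Σ=2b of 2 (180bpm 2/4) — PASS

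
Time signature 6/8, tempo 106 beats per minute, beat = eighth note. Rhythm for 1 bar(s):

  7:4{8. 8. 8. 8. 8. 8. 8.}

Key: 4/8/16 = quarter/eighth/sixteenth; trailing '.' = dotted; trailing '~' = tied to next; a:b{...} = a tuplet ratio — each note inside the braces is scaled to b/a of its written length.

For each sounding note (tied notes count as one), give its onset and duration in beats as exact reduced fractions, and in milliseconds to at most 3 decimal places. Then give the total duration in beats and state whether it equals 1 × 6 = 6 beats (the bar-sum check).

1) 0.0ms=0b +485.175ms=6/7b
2) 485.175ms=6/7b +485.175ms=6/7b
3) 970.35ms=12/7b +485.175ms=6/7b
4) 1455.526ms=18/7b +485.175ms=6/7b
5) 1940.701ms=24/7b +485.175ms=6/7b
6) 2425.876ms=30/7b +485.175ms=6/7b
7) 2911.051ms=36/7b +485.175ms=6/7b
Σ=6b of 6 (106bpm 6/8) — PASS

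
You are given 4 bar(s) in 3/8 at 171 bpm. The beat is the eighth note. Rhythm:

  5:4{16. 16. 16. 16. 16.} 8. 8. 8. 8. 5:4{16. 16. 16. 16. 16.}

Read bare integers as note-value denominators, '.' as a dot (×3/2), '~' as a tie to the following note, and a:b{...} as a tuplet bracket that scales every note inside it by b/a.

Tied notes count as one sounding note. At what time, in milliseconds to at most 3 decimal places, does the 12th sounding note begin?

1. 0.0ms @ 0 + 210.526ms (3/5)
2. 210.526ms @ 3/5 + 210.526ms (3/5)
3. 421.053ms @ 6/5 + 210.526ms (3/5)
4. 631.579ms @ 9/5 + 210.526ms (3/5)
5. 842.105ms @ 12/5 + 210.526ms (3/5)
6. 1052.632ms @ 3 + 526.316ms (3/2)
7. 1578.947ms @ 9/2 + 526.316ms (3/2)
8. 2105.263ms @ 6 + 526.316ms (3/2)
9. 2631.579ms @ 15/2 + 526.316ms (3/2)
10. 3157.895ms @ 9 + 210.526ms (3/5)
11. 3368.421ms @ 48/5 + 210.526ms (3/5)
12. 3578.947ms @ 51/5 + 210.526ms (3/5)
13. 3789.474ms @ 54/5 + 210.526ms (3/5)
14. 4000.0ms @ 57/5 + 210.526ms (3/5)

note 12 onset = 51/5b = 3578.947ms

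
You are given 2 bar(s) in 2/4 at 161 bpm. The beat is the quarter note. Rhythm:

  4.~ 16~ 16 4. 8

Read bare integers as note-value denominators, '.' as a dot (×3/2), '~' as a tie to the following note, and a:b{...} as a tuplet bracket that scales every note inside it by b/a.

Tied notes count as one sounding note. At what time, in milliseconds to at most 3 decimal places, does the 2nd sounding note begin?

1. 0.0ms @ 0 + 745.342ms (2)
2. 745.342ms @ 2 + 559.006ms (3/2)
3. 1304.348ms @ 7/2 + 186.335ms (1/2)

note 2 onset = 2b = 745.342ms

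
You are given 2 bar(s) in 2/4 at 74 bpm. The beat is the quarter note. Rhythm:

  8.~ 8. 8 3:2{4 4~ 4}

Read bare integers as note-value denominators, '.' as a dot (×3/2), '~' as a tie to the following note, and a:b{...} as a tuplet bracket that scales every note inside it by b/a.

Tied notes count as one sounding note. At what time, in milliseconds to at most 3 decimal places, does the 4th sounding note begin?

note 4 onset = 8/3b = 2162.162ms

1. 0.0ms @ 0 + 1216.216ms (3/2)
2. 1216.216ms @ 3/2 + 405.405ms (1/2)
3. 1621.622ms @ 2 + 540.541ms (2/3)
4. 2162.162ms @ 8/3 + 1081.081ms (4/3)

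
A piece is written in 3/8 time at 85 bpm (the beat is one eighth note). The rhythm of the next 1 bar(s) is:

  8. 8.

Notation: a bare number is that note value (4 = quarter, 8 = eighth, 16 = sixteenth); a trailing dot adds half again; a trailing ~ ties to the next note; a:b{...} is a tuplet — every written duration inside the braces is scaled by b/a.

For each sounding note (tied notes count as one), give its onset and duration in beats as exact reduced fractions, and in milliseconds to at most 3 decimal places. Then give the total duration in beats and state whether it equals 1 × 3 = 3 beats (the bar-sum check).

1) 0.0ms=0b +1058.824ms=3/2b
2) 1058.824ms=3/2b +1058.824ms=3/2b
Σ=3b of 3 (85bpm 3/8) — PASS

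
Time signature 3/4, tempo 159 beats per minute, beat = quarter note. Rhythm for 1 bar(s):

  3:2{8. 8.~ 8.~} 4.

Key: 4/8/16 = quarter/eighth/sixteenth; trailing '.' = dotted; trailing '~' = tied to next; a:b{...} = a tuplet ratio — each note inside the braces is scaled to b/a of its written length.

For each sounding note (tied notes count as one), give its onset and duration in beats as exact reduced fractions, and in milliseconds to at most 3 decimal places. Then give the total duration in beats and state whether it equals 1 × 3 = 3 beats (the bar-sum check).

1) 0.0ms=0b +188.679ms=1/2b
2) 188.679ms=1/2b +943.396ms=5/2b
Σ=3b of 3 (159bpm 3/4) — PASS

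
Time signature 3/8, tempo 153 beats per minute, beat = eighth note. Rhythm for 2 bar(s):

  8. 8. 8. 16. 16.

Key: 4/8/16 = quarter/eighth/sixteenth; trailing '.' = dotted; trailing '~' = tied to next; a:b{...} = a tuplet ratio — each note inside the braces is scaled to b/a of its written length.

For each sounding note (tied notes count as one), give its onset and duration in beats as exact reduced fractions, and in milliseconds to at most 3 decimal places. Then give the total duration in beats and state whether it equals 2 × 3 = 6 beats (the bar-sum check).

1) 0.0ms=0b +588.235ms=3/2b
2) 588.235ms=3/2b +588.235ms=3/2b
3) 1176.471ms=3b +588.235ms=3/2b
4) 1764.706ms=9/2b +294.118ms=3/4b
5) 2058.824ms=21/4b +294.118ms=3/4b
Σ=6b of 6 (153bpm 3/8) — PASS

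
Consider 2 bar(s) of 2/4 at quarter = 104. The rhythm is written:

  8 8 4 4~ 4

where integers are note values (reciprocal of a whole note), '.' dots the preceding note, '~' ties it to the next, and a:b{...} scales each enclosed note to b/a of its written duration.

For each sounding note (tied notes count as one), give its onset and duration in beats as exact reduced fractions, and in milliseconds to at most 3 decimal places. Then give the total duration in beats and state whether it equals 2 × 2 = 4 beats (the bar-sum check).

1) 0.0ms=0b +288.462ms=1/2b
2) 288.462ms=1/2b +288.462ms=1/2b
3) 576.923ms=1b +576.923ms=1b
4) 1153.846ms=2b +1153.846ms=2b
Σ=4b of 4 (104bpm 2/4) — PASS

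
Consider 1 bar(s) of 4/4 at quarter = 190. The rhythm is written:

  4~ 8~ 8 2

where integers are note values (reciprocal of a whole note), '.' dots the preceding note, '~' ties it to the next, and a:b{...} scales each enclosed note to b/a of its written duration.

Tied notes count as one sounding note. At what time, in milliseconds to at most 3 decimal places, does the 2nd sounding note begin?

note 2 onset = 2b = 631.579ms

1. 0.0ms @ 0 + 631.579ms (2)
2. 631.579ms @ 2 + 631.579ms (2)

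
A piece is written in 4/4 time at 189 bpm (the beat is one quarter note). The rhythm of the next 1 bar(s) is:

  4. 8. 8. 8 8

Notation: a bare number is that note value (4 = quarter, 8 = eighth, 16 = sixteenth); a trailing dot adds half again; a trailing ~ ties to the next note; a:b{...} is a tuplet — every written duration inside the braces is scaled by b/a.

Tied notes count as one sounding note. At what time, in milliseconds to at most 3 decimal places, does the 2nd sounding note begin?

note 2 onset = 3/2b = 476.19ms

1. 0.0ms @ 0 + 476.19ms (3/2)
2. 476.19ms @ 3/2 + 238.095ms (3/4)
3. 714.286ms @ 9/4 + 238.095ms (3/4)
4. 952.381ms @ 3 + 158.73ms (1/2)
5. 1111.111ms @ 7/2 + 158.73ms (1/2)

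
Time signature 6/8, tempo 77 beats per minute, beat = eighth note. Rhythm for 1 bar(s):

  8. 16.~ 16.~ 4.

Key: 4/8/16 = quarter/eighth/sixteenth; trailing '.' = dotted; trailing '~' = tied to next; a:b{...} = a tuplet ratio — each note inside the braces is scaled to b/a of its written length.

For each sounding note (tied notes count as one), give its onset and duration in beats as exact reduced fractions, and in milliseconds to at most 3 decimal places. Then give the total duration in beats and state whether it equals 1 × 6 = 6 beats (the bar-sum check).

1) 0.0ms=0b +1168.831ms=3/2b
2) 1168.831ms=3/2b +3506.494ms=9/2b
Σ=6b of 6 (77bpm 6/8) — PASS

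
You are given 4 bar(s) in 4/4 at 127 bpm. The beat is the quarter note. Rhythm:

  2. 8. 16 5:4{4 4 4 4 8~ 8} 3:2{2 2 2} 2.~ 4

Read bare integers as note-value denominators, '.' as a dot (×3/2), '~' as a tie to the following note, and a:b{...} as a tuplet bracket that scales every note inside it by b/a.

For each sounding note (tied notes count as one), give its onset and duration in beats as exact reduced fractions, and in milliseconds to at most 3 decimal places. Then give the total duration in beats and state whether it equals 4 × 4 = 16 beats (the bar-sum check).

1) 0.0ms=0b +1417.323ms=3b
2) 1417.323ms=3b +354.331ms=3/4b
3) 1771.654ms=15/4b +118.11ms=1/4b
4) 1889.764ms=4b +377.953ms=4/5b
5) 2267.717ms=24/5b +377.953ms=4/5b
6) 2645.669ms=28/5b +377.953ms=4/5b
7) 3023.622ms=32/5b +377.953ms=4/5b
8) 3401.575ms=36/5b +377.953ms=4/5b
9) 3779.528ms=8b +629.921ms=4/3b
10) 4409.449ms=28/3b +629.921ms=4/3b
11) 5039.37ms=32/3b +629.921ms=4/3b
12) 5669.291ms=12b +1889.764ms=4b
Σ=16b of 16 (127bpm 4/4) — PASS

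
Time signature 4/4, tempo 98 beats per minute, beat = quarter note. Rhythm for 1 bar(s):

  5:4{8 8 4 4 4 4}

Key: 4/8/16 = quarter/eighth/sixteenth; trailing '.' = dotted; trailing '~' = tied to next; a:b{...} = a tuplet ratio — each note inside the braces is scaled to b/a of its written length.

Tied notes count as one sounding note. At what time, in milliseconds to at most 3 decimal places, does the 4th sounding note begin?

1. 0.0ms @ 0 + 244.898ms (2/5)
2. 244.898ms @ 2/5 + 244.898ms (2/5)
3. 489.796ms @ 4/5 + 489.796ms (4/5)
4. 979.592ms @ 8/5 + 489.796ms (4/5)
5. 1469.388ms @ 12/5 + 489.796ms (4/5)
6. 1959.184ms @ 16/5 + 489.796ms (4/5)

note 4 onset = 8/5b = 979.592ms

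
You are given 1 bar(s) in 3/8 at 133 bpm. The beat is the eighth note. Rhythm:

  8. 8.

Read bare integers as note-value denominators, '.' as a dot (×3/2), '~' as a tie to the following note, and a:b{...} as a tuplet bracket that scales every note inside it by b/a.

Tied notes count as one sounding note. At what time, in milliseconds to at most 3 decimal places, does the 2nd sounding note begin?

note 2 onset = 3/2b = 676.692ms

1. 0.0ms @ 0 + 676.692ms (3/2)
2. 676.692ms @ 3/2 + 676.692ms (3/2)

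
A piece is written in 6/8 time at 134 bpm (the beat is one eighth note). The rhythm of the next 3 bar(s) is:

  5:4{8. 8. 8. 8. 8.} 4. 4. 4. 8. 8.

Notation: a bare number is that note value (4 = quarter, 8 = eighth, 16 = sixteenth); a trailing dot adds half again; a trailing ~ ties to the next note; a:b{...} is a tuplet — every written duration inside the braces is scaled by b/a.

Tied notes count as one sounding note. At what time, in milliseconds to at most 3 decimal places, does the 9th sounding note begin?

1. 0.0ms @ 0 + 537.313ms (6/5)
2. 537.313ms @ 6/5 + 537.313ms (6/5)
3. 1074.627ms @ 12/5 + 537.313ms (6/5)
4. 1611.94ms @ 18/5 + 537.313ms (6/5)
5. 2149.254ms @ 24/5 + 537.313ms (6/5)
6. 2686.567ms @ 6 + 1343.284ms (3)
7. 4029.851ms @ 9 + 1343.284ms (3)
8. 5373.134ms @ 12 + 1343.284ms (3)
9. 6716.418ms @ 15 + 671.642ms (3/2)
10. 7388.06ms @ 33/2 + 671.642ms (3/2)

note 9 onset = 15b = 6716.418ms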